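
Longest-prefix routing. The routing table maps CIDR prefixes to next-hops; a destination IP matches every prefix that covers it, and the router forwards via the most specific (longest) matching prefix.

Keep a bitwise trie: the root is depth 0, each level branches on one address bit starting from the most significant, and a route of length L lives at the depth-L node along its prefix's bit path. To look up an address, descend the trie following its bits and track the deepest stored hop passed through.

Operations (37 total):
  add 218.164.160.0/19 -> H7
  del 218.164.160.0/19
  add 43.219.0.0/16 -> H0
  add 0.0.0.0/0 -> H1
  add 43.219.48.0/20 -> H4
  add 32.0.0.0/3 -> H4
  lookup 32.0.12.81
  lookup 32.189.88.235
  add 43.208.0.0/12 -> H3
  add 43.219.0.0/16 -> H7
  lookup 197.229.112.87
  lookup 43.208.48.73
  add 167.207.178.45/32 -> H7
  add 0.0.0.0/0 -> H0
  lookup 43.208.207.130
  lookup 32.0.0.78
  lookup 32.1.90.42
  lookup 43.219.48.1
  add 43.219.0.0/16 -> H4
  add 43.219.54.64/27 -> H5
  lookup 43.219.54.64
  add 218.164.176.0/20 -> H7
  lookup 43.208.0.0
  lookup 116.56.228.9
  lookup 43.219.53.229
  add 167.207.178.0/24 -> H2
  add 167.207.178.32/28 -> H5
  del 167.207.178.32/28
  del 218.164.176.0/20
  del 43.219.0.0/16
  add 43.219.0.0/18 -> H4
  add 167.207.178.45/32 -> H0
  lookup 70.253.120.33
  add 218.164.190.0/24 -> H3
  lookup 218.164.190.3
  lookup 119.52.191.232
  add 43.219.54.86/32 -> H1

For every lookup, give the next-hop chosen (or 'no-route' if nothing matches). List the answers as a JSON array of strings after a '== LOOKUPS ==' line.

Trace:
  add 218.164.160.0/19 -> H7 at depth 19
  del 218.164.160.0/19 (clear depth 19)
  add 43.219.0.0/16 -> H0 at depth 16
  add 0.0.0.0/0 -> H1 at depth 0
  add 43.219.48.0/20 -> H4 at depth 20
  add 32.0.0.0/3 -> H4 at depth 3
  Q 32.0.12.81: descend 0010 ; hops seen [H1,H4] ; pick H4
  Q 32.189.88.235: descend 0010 ; hops seen [H1,H4] ; pick H4
  add 43.208.0.0/12 -> H3 at depth 12
  add 43.219.0.0/16 -> H7 at depth 16
  Q 197.229.112.87: descend 110 ; hops seen [H1] ; pick H1
  Q 43.208.48.73: descend 001010111101 ; hops seen [H1,H4,H3] ; pick H3
  add 167.207.178.45/32 -> H7 at depth 32
  add 0.0.0.0/0 -> H0 at depth 0
  Q 43.208.207.130: descend 001010111101 ; hops seen [H0,H4,H3] ; pick H3
  Q 32.0.0.78: descend 0010 ; hops seen [H0,H4] ; pick H4
  Q 32.1.90.42: descend 0010 ; hops seen [H0,H4] ; pick H4
  Q 43.219.48.1: descend 00101011110110110011 ; hops seen [H0,H4,H3,H7,H4] ; pick H4
  add 43.219.0.0/16 -> H4 at depth 16
  add 43.219.54.64/27 -> H5 at depth 27
  Q 43.219.54.64: descend 001010111101101100110110010 ; hops seen [H0,H4,H3,H4,H4,H5] ; pick H5
  add 218.164.176.0/20 -> H7 at depth 20
  Q 43.208.0.0: descend 001010111101 ; hops seen [H0,H4,H3] ; pick H3
  Q 116.56.228.9: descend 0 ; hops seen [H0] ; pick H0
  Q 43.219.53.229: descend 0010101111011011001101 ; hops seen [H0,H4,H3,H4,H4] ; pick H4
  add 167.207.178.0/24 -> H2 at depth 24
  add 167.207.178.32/28 -> H5 at depth 28
  del 167.207.178.32/28 (clear depth 28)
  del 218.164.176.0/20 (clear depth 20)
  del 43.219.0.0/16 (clear depth 16)
  add 43.219.0.0/18 -> H4 at depth 18
  add 167.207.178.45/32 -> H0 at depth 32
  Q 70.253.120.33: descend 0 ; hops seen [H0] ; pick H0
  add 218.164.190.0/24 -> H3 at depth 24
  Q 218.164.190.3: descend 110110101010010010111110 ; hops seen [H0,H3] ; pick H3
  Q 119.52.191.232: descend 0 ; hops seen [H0] ; pick H0
  add 43.219.54.86/32 -> H1 at depth 32

== LOOKUPS ==
["H4","H4","H1","H3","H3","H4","H4","H4","H5","H3","H0","H4","H0","H3","H0"]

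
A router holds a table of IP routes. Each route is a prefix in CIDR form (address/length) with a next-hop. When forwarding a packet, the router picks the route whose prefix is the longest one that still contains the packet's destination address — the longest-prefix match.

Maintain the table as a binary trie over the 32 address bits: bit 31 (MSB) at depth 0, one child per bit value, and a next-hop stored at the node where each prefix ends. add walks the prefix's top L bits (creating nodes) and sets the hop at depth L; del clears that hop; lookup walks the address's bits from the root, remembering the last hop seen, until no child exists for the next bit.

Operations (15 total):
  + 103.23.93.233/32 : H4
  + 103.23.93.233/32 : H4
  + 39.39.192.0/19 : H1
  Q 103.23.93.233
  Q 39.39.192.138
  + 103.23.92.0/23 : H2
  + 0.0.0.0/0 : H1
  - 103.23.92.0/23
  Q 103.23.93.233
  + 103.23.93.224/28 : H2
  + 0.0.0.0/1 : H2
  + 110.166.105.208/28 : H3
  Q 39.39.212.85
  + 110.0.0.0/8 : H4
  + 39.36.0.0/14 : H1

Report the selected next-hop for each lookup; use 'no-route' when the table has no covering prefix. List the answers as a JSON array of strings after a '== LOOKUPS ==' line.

Apply in order:
  add 103.23.93.233/32 -> H4 at depth 32
  add 103.23.93.233/32 -> H4 at depth 32
  add 39.39.192.0/19 -> H1 at depth 19
  lookup 103.23.93.233: bits 01100111000101110101110111101001 walk d0:-→d1:-→d2:-→d3:-→d4:-→d5:-→d6:-→d7:-→d8:-→d9:-→d10:-→d11:-→d12:-→d13:-→d14:-→d15:-→d16:-→d17:-→d18:-→d19:-→d20:-→d21:-→d22:-→d23:-→d24:-→d25:-→d26:-→d27:-→d28:-→d29:-→d30:-→d31:-→d32:H4 -> H4
  lookup 39.39.192.138: bits 0010011100100111110 walk d0:-→d1:-→d2:-→d3:-→d4:-→d5:-→d6:-→d7:-→d8:-→d9:-→d10:-→d11:-→d12:-→d13:-→d14:-→d15:-→d16:-→d17:-→d18:-→d19:H1 -> H1
  add 103.23.92.0/23 -> H2 at depth 23
  add 0.0.0.0/0 -> H1 at depth 0
  - 103.23.92.0/23 clear@23
  lookup 103.23.93.233: bits 01100111000101110101110111101001 walk d0:H1→d1:-→d2:-→d3:-→d4:-→d5:-→d6:-→d7:-→d8:-→d9:-→d10:-→d11:-→d12:-→d13:-→d14:-→d15:-→d16:-→d17:-→d18:-→d19:-→d20:-→d21:-→d22:-→d23:-→d24:-→d25:-→d26:-→d27:-→d28:-→d29:-→d30:-→d31:-→d32:H4 -> H4
  add 103.23.93.224/28 -> H2 at depth 28
  add 0.0.0.0/1 -> H2 at depth 1
  add 110.166.105.208/28 -> H3 at depth 28
  lookup 39.39.212.85: bits 0010011100100111110 walk d0:H1→d1:H2→d2:-→d3:-→d4:-→d5:-→d6:-→d7:-→d8:-→d9:-→d10:-→d11:-→d12:-→d13:-→d14:-→d15:-→d16:-→d17:-→d18:-→d19:H1 -> H1
  add 110.0.0.0/8 -> H4 at depth 8
  add 39.36.0.0/14 -> H1 at depth 14

== LOOKUPS ==
["H4","H1","H4","H1"]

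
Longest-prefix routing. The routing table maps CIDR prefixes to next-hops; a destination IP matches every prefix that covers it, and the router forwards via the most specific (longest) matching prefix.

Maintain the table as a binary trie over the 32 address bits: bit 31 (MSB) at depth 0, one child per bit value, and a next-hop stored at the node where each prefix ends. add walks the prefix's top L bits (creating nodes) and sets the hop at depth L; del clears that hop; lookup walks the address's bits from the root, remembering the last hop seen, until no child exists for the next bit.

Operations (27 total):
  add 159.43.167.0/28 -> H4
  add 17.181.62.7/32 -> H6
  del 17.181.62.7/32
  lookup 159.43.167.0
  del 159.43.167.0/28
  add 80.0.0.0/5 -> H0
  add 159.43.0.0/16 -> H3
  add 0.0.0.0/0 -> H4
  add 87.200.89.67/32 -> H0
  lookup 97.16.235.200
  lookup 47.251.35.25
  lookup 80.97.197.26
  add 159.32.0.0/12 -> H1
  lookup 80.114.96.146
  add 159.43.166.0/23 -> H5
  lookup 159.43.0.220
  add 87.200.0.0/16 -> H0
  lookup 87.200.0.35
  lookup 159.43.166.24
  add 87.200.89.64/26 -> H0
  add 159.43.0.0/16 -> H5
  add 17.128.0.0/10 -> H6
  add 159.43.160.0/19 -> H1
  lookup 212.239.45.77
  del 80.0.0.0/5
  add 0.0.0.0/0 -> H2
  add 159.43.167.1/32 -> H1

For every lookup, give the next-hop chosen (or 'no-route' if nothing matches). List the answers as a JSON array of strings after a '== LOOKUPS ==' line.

Trace:
  add 159.43.167.0/28 -> H4 at depth 28
  add 17.181.62.7/32 -> H6 at depth 32
  del 17.181.62.7/32 (clear depth 32)
  Q 159.43.167.0: descend 1001111100101011101001110000 ; hops seen [H4] ; pick H4
  del 159.43.167.0/28 (clear depth 28)
  add 80.0.0.0/5 -> H0 at depth 5
  add 159.43.0.0/16 -> H3 at depth 16
  add 0.0.0.0/0 -> H4 at depth 0
  add 87.200.89.67/32 -> H0 at depth 32
  Q 97.16.235.200: descend 01 ; hops seen [H4] ; pick H4
  Q 47.251.35.25: descend 00 ; hops seen [H4] ; pick H4
  Q 80.97.197.26: descend 01010 ; hops seen [H4,H0] ; pick H0
  add 159.32.0.0/12 -> H1 at depth 12
  Q 80.114.96.146: descend 01010 ; hops seen [H4,H0] ; pick H0
  add 159.43.166.0/23 -> H5 at depth 23
  Q 159.43.0.220: descend 1001111100101011 ; hops seen [H4,H1,H3] ; pick H3
  add 87.200.0.0/16 -> H0 at depth 16
  Q 87.200.0.35: descend 01010111110010000 ; hops seen [H4,H0,H0] ; pick H0
  Q 159.43.166.24: descend 10011111001010111010011 ; hops seen [H4,H1,H3,H5] ; pick H5
  add 87.200.89.64/26 -> H0 at depth 26
  add 159.43.0.0/16 -> H5 at depth 16
  add 17.128.0.0/10 -> H6 at depth 10
  add 159.43.160.0/19 -> H1 at depth 19
  Q 212.239.45.77: descend 1 ; hops seen [H4] ; pick H4
  del 80.0.0.0/5 (clear depth 5)
  add 0.0.0.0/0 -> H2 at depth 0
  add 159.43.167.1/32 -> H1 at depth 32

== LOOKUPS ==
["H4","H4","H4","H0","H0","H3","H0","H5","H4"]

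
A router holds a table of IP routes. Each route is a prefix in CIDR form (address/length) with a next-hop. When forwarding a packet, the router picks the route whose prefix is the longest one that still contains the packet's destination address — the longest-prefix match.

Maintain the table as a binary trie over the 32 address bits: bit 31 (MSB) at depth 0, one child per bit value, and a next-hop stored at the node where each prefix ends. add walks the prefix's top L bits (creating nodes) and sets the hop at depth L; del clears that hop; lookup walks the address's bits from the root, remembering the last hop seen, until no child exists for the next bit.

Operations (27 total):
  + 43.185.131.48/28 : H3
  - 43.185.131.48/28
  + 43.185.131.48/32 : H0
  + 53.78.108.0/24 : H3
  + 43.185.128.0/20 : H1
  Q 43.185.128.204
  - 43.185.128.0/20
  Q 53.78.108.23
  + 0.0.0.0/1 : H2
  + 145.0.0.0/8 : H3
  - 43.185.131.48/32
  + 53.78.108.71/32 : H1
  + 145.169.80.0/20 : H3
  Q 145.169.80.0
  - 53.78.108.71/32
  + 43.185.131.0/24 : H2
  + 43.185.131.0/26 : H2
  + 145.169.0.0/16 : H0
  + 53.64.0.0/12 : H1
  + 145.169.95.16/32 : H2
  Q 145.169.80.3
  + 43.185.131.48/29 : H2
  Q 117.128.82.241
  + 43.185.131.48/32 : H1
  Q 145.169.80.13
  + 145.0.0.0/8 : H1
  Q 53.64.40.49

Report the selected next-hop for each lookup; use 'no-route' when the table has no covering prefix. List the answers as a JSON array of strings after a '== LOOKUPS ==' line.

Apply in order:
  add 43.185.131.48/28 -> H3 at depth 28
  del 43.185.131.48/28 (clear depth 28)
  add 43.185.131.48/32 -> H0 at depth 32
  add 53.78.108.0/24 -> H3 at depth 24
  add 43.185.128.0/20 -> H1 at depth 20
  ? 43.185.128.204  path d0:-→d1:-→d2:-→d3:-→d4:-→d5:-→d6:-→d7:-→d8:-→d9:-→d10:-→d11:-→d12:-→d13:-→d14:-→d15:-→d16:-→d17:-→d18:-→d19:-→d20:H1→d21:-→d22:-  best=H1
  del 43.185.128.0/20 (clear depth 20)
  ? 53.78.108.23  path d0:-→d1:-→d2:-→d3:-→d4:-→d5:-→d6:-→d7:-→d8:-→d9:-→d10:-→d11:-→d12:-→d13:-→d14:-→d15:-→d16:-→d17:-→d18:-→d19:-→d20:-→d21:-→d22:-→d23:-→d24:H3  best=H3
  add 0.0.0.0/1 -> H2 at depth 1
  add 145.0.0.0/8 -> H3 at depth 8
  del 43.185.131.48/32 (clear depth 32)
  add 53.78.108.71/32 -> H1 at depth 32
  add 145.169.80.0/20 -> H3 at depth 20
  ? 145.169.80.0  path d0:-→d1:-→d2:-→d3:-→d4:-→d5:-→d6:-→d7:-→d8:H3→d9:-→d10:-→d11:-→d12:-→d13:-→d14:-→d15:-→d16:-→d17:-→d18:-→d19:-→d20:H3  best=H3
  del 53.78.108.71/32 (clear depth 32)
  add 43.185.131.0/24 -> H2 at depth 24
  add 43.185.131.0/26 -> H2 at depth 26
  add 145.169.0.0/16 -> H0 at depth 16
  add 53.64.0.0/12 -> H1 at depth 12
  add 145.169.95.16/32 -> H2 at depth 32
  ? 145.169.80.3  path d0:-→d1:-→d2:-→d3:-→d4:-→d5:-→d6:-→d7:-→d8:H3→d9:-→d10:-→d11:-→d12:-→d13:-→d14:-→d15:-→d16:H0→d17:-→d18:-→d19:-→d20:H3  best=H3
  add 43.185.131.48/29 -> H2 at depth 29
  ? 117.128.82.241  path d0:-→d1:H2  best=H2
  add 43.185.131.48/32 -> H1 at depth 32
  ? 145.169.80.13  path d0:-→d1:-→d2:-→d3:-→d4:-→d5:-→d6:-→d7:-→d8:H3→d9:-→d10:-→d11:-→d12:-→d13:-→d14:-→d15:-→d16:H0→d17:-→d18:-→d19:-→d20:H3  best=H3
  add 145.0.0.0/8 -> H1 at depth 8
  ? 53.64.40.49  path d0:-→d1:H2→d2:-→d3:-→d4:-→d5:-→d6:-→d7:-→d8:-→d9:-→d10:-→d11:-→d12:H1  best=H1

== LOOKUPS ==
["H1","H3","H3","H3","H2","H3","H1"]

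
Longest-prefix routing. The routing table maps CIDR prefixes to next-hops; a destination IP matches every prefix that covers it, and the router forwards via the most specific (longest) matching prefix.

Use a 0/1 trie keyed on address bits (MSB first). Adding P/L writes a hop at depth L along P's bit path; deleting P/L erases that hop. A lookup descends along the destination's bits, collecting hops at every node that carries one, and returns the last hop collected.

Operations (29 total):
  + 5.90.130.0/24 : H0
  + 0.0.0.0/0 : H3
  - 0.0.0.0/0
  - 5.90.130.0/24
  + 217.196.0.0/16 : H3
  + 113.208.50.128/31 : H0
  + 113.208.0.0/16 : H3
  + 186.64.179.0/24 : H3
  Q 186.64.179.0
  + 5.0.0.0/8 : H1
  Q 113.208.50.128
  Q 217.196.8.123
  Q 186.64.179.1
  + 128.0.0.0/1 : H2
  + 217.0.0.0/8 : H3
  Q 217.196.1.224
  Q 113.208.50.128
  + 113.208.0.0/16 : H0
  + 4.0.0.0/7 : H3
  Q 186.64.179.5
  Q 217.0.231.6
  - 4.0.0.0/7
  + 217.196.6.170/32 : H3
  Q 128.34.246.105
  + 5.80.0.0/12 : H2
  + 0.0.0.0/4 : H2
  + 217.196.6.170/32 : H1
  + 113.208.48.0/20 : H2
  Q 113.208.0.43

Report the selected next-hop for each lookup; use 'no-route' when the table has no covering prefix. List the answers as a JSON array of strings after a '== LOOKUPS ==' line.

Process each operation:
  + 5.90.130.0/24 (H0) depth=24
  + 0.0.0.0/0 (H3) depth=0
  del 0.0.0.0/0 (clear depth 0)
  del 5.90.130.0/24 (clear depth 24)
  + 217.196.0.0/16 (H3) depth=16
  + 113.208.50.128/31 (H0) depth=31
  + 113.208.0.0/16 (H3) depth=16
  + 186.64.179.0/24 (H3) depth=24
  Q 186.64.179.0: descend 101110100100000010110011 ; hops seen [H3] ; pick H3
  + 5.0.0.0/8 (H1) depth=8
  Q 113.208.50.128: descend 0111000111010000001100101000000 ; hops seen [H3,H0] ; pick H0
  Q 217.196.8.123: descend 1101100111000100 ; hops seen [H3] ; pick H3
  Q 186.64.179.1: descend 101110100100000010110011 ; hops seen [H3] ; pick H3
  + 128.0.0.0/1 (H2) depth=1
  + 217.0.0.0/8 (H3) depth=8
  Q 217.196.1.224: descend 1101100111000100 ; hops seen [H2,H3,H3] ; pick H3
  Q 113.208.50.128: descend 0111000111010000001100101000000 ; hops seen [H3,H0] ; pick H0
  + 113.208.0.0/16 (H0) depth=16
  + 4.0.0.0/7 (H3) depth=7
  Q 186.64.179.5: descend 101110100100000010110011 ; hops seen [H2,H3] ; pick H3
  Q 217.0.231.6: descend 11011001 ; hops seen [H2,H3] ; pick H3
  del 4.0.0.0/7 (clear depth 7)
  + 217.196.6.170/32 (H3) depth=32
  Q 128.34.246.105: descend 10 ; hops seen [H2] ; pick H2
  + 5.80.0.0/12 (H2) depth=12
  + 0.0.0.0/4 (H2) depth=4
  + 217.196.6.170/32 (H1) depth=32
  + 113.208.48.0/20 (H2) depth=20
  Q 113.208.0.43: descend 011100011101000000 ; hops seen [H0] ; pick H0

== LOOKUPS ==
["H3","H0","H3","H3","H3","H0","H3","H3","H2","H0"]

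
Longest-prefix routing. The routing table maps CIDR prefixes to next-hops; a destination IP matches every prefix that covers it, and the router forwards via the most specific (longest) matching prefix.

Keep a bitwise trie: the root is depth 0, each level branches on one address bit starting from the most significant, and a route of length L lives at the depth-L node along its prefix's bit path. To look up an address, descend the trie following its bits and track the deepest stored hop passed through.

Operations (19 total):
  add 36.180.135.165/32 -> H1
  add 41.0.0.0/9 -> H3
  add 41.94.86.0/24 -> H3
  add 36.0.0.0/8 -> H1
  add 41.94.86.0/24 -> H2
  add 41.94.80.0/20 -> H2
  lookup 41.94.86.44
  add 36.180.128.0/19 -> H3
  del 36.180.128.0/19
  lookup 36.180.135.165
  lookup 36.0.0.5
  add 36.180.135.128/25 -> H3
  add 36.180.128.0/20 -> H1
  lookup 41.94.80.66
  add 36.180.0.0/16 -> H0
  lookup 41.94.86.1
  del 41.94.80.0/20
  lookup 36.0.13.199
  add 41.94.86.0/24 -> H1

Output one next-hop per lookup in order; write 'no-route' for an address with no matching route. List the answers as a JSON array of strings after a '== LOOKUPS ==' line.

Process each operation:
  add 36.180.135.165/32 -> H1 at depth 32
  add 41.0.0.0/9 -> H3 at depth 9
  add 41.94.86.0/24 -> H3 at depth 24
  add 36.0.0.0/8 -> H1 at depth 8
  add 41.94.86.0/24 -> H2 at depth 24
  add 41.94.80.0/20 -> H2 at depth 20
  lookup 41.94.86.44: bits 001010010101111001010110 walk d0:-→d1:-→d2:-→d3:-→d4:-→d5:-→d6:-→d7:-→d8:-→d9:H3→d10:-→d11:-→d12:-→d13:-→d14:-→d15:-→d16:-→d17:-→d18:-→d19:-→d20:H2→d21:-→d22:-→d23:-→d24:H2 -> H2
  add 36.180.128.0/19 -> H3 at depth 19
  - 36.180.128.0/19 clear@19
  lookup 36.180.135.165: bits 00100100101101001000011110100101 walk d0:-→d1:-→d2:-→d3:-→d4:-→d5:-→d6:-→d7:-→d8:H1→d9:-→d10:-→d11:-→d12:-→d13:-→d14:-→d15:-→d16:-→d17:-→d18:-→d19:-→d20:-→d21:-→d22:-→d23:-→d24:-→d25:-→d26:-→d27:-→d28:-→d29:-→d30:-→d31:-→d32:H1 -> H1
  lookup 36.0.0.5: bits 00100100 walk d0:-→d1:-→d2:-→d3:-→d4:-→d5:-→d6:-→d7:-→d8:H1 -> H1
  add 36.180.135.128/25 -> H3 at depth 25
  add 36.180.128.0/20 -> H1 at depth 20
  lookup 41.94.80.66: bits 001010010101111001010 walk d0:-→d1:-→d2:-→d3:-→d4:-→d5:-→d6:-→d7:-→d8:-→d9:H3→d10:-→d11:-→d12:-→d13:-→d14:-→d15:-→d16:-→d17:-→d18:-→d19:-→d20:H2→d21:- -> H2
  add 36.180.0.0/16 -> H0 at depth 16
  lookup 41.94.86.1: bits 001010010101111001010110 walk d0:-→d1:-→d2:-→d3:-→d4:-→d5:-→d6:-→d7:-→d8:-→d9:H3→d10:-→d11:-→d12:-→d13:-→d14:-→d15:-→d16:-→d17:-→d18:-→d19:-→d20:H2→d21:-→d22:-→d23:-→d24:H2 -> H2
  - 41.94.80.0/20 clear@20
  lookup 36.0.13.199: bits 00100100 walk d0:-→d1:-→d2:-→d3:-→d4:-→d5:-→d6:-→d7:-→d8:H1 -> H1
  add 41.94.86.0/24 -> H1 at depth 24

== LOOKUPS ==
["H2","H1","H1","H2","H2","H1"]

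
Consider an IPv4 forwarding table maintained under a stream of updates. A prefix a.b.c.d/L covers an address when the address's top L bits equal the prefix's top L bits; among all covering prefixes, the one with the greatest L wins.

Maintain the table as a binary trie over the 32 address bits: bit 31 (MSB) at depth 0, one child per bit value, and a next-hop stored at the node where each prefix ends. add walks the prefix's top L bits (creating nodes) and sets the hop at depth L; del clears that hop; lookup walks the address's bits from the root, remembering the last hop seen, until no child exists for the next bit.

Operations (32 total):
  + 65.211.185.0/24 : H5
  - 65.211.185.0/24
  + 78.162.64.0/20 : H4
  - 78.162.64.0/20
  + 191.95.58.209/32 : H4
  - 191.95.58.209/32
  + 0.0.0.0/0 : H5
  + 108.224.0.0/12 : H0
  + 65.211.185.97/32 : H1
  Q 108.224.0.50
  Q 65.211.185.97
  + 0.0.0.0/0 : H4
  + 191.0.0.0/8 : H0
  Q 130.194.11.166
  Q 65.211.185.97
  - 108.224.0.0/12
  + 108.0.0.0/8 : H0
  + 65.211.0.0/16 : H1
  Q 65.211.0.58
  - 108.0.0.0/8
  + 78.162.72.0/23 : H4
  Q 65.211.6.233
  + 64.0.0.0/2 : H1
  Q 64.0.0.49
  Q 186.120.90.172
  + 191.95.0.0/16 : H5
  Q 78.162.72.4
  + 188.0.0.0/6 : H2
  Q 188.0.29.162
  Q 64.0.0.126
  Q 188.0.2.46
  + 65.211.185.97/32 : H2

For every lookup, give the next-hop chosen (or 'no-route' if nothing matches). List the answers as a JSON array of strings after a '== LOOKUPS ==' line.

Trace:
  + 65.211.185.0/24 (H5) depth=24
  del 65.211.185.0/24 (clear depth 24)
  + 78.162.64.0/20 (H4) depth=20
  del 78.162.64.0/20 (clear depth 20)
  + 191.95.58.209/32 (H4) depth=32
  del 191.95.58.209/32 (clear depth 32)
  + 0.0.0.0/0 (H5) depth=0
  + 108.224.0.0/12 (H0) depth=12
  + 65.211.185.97/32 (H1) depth=32
  lookup 108.224.0.50: bits 011011001110 walk d0:H5→d1:-→d2:-→d3:-→d4:-→d5:-→d6:-→d7:-→d8:-→d9:-→d10:-→d11:-→d12:H0 -> H0
  lookup 65.211.185.97: bits 01000001110100111011100101100001 walk d0:H5→d1:-→d2:-→d3:-→d4:-→d5:-→d6:-→d7:-→d8:-→d9:-→d10:-→d11:-→d12:-→d13:-→d14:-→d15:-→d16:-→d17:-→d18:-→d19:-→d20:-→d21:-→d22:-→d23:-→d24:-→d25:-→d26:-→d27:-→d28:-→d29:-→d30:-→d31:-→d32:H1 -> H1
  + 0.0.0.0/0 (H4) depth=0
  + 191.0.0.0/8 (H0) depth=8
  lookup 130.194.11.166: bits 10 walk d0:H4→d1:-→d2:- -> H4
  lookup 65.211.185.97: bits 01000001110100111011100101100001 walk d0:H4→d1:-→d2:-→d3:-→d4:-→d5:-→d6:-→d7:-→d8:-→d9:-→d10:-→d11:-→d12:-→d13:-→d14:-→d15:-→d16:-→d17:-→d18:-→d19:-→d20:-→d21:-→d22:-→d23:-→d24:-→d25:-→d26:-→d27:-→d28:-→d29:-→d30:-→d31:-→d32:H1 -> H1
  del 108.224.0.0/12 (clear depth 12)
  + 108.0.0.0/8 (H0) depth=8
  + 65.211.0.0/16 (H1) depth=16
  lookup 65.211.0.58: bits 0100000111010011 walk d0:H4→d1:-→d2:-→d3:-→d4:-→d5:-→d6:-→d7:-→d8:-→d9:-→d10:-→d11:-→d12:-→d13:-→d14:-→d15:-→d16:H1 -> H1
  del 108.0.0.0/8 (clear depth 8)
  + 78.162.72.0/23 (H4) depth=23
  lookup 65.211.6.233: bits 0100000111010011 walk d0:H4→d1:-→d2:-→d3:-→d4:-→d5:-→d6:-→d7:-→d8:-→d9:-→d10:-→d11:-→d12:-→d13:-→d14:-→d15:-→d16:H1 -> H1
  + 64.0.0.0/2 (H1) depth=2
  lookup 64.0.0.49: bits 0100000 walk d0:H4→d1:-→d2:H1→d3:-→d4:-→d5:-→d6:-→d7:- -> H1
  lookup 186.120.90.172: bits 10111 walk d0:H4→d1:-→d2:-→d3:-→d4:-→d5:- -> H4
  + 191.95.0.0/16 (H5) depth=16
  lookup 78.162.72.4: bits 01001110101000100100100 walk d0:H4→d1:-→d2:H1→d3:-→d4:-→d5:-→d6:-→d7:-→d8:-→d9:-→d10:-→d11:-→d12:-→d13:-→d14:-→d15:-→d16:-→d17:-→d18:-→d19:-→d20:-→d21:-→d22:-→d23:H4 -> H4
  + 188.0.0.0/6 (H2) depth=6
  lookup 188.0.29.162: bits 101111 walk d0:H4→d1:-→d2:-→d3:-→d4:-→d5:-→d6:H2 -> H2
  lookup 64.0.0.126: bits 0100000 walk d0:H4→d1:-→d2:H1→d3:-→d4:-→d5:-→d6:-→d7:- -> H1
  lookup 188.0.2.46: bits 101111 walk d0:H4→d1:-→d2:-→d3:-→d4:-→d5:-→d6:H2 -> H2
  + 65.211.185.97/32 (H2) depth=32

== LOOKUPS ==
["H0","H1","H4","H1","H1","H1","H1","H4","H4","H2","H1","H2"]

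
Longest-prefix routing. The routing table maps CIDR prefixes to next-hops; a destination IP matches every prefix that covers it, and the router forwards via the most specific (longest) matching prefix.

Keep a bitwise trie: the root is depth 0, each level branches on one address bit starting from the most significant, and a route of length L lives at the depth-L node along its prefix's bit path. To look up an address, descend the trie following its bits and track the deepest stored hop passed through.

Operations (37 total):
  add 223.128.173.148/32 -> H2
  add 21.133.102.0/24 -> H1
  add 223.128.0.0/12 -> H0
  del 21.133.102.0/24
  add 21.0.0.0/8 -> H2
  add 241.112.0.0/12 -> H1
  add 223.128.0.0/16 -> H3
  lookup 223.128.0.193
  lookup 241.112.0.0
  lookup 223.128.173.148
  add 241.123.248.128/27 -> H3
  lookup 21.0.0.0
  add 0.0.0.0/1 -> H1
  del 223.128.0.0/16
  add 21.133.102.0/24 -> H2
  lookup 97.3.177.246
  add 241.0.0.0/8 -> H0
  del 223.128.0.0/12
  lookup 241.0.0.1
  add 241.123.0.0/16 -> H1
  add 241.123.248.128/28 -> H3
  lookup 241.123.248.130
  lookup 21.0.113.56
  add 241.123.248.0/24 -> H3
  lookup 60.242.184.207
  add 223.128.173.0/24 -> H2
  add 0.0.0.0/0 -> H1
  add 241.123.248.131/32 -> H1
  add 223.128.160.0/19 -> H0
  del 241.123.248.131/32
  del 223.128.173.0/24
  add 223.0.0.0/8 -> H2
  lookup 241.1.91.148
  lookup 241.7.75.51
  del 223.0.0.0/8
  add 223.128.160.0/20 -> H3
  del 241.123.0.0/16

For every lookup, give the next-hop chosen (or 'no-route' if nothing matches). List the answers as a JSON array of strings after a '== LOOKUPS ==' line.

Process each operation:
  add 223.128.173.148/32 -> H2 at depth 32
  add 21.133.102.0/24 -> H1 at depth 24
  add 223.128.0.0/12 -> H0 at depth 12
  - 21.133.102.0/24 clear@24
  add 21.0.0.0/8 -> H2 at depth 8
  add 241.112.0.0/12 -> H1 at depth 12
  add 223.128.0.0/16 -> H3 at depth 16
  lookup 223.128.0.193: bits 1101111110000000 walk d0:-→d1:-→d2:-→d3:-→d4:-→d5:-→d6:-→d7:-→d8:-→d9:-→d10:-→d11:-→d12:H0→d13:-→d14:-→d15:-→d16:H3 -> H3
  lookup 241.112.0.0: bits 111100010111 walk d0:-→d1:-→d2:-→d3:-→d4:-→d5:-→d6:-→d7:-→d8:-→d9:-→d10:-→d11:-→d12:H1 -> H1
  lookup 223.128.173.148: bits 11011111100000001010110110010100 walk d0:-→d1:-→d2:-→d3:-→d4:-→d5:-→d6:-→d7:-→d8:-→d9:-→d10:-→d11:-→d12:H0→d13:-→d14:-→d15:-→d16:H3→d17:-→d18:-→d19:-→d20:-→d21:-→d22:-→d23:-→d24:-→d25:-→d26:-→d27:-→d28:-→d29:-→d30:-→d31:-→d32:H2 -> H2
  add 241.123.248.128/27 -> H3 at depth 27
  lookup 21.0.0.0: bits 00010101 walk d0:-→d1:-→d2:-→d3:-→d4:-→d5:-→d6:-→d7:-→d8:H2 -> H2
  add 0.0.0.0/1 -> H1 at depth 1
  - 223.128.0.0/16 clear@16
  add 21.133.102.0/24 -> H2 at depth 24
  lookup 97.3.177.246: bits 0 walk d0:-→d1:H1 -> H1
  add 241.0.0.0/8 -> H0 at depth 8
  - 223.128.0.0/12 clear@12
  lookup 241.0.0.1: bits 111100010 walk d0:-→d1:-→d2:-→d3:-→d4:-→d5:-→d6:-→d7:-→d8:H0→d9:- -> H0
  add 241.123.0.0/16 -> H1 at depth 16
  add 241.123.248.128/28 -> H3 at depth 28
  lookup 241.123.248.130: bits 1111000101111011111110001000 walk d0:-→d1:-→d2:-→d3:-→d4:-→d5:-→d6:-→d7:-→d8:H0→d9:-→d10:-→d11:-→d12:H1→d13:-→d14:-→d15:-→d16:H1→d17:-→d18:-→d19:-→d20:-→d21:-→d22:-→d23:-→d24:-→d25:-→d26:-→d27:H3→d28:H3 -> H3
  lookup 21.0.113.56: bits 00010101 walk d0:-→d1:H1→d2:-→d3:-→d4:-→d5:-→d6:-→d7:-→d8:H2 -> H2
  add 241.123.248.0/24 -> H3 at depth 24
  lookup 60.242.184.207: bits 00 walk d0:-→d1:H1→d2:- -> H1
  add 223.128.173.0/24 -> H2 at depth 24
  add 0.0.0.0/0 -> H1 at depth 0
  add 241.123.248.131/32 -> H1 at depth 32
  add 223.128.160.0/19 -> H0 at depth 19
  - 241.123.248.131/32 clear@32
  - 223.128.173.0/24 clear@24
  add 223.0.0.0/8 -> H2 at depth 8
  lookup 241.1.91.148: bits 111100010 walk d0:H1→d1:-→d2:-→d3:-→d4:-→d5:-→d6:-→d7:-→d8:H0→d9:- -> H0
  lookup 241.7.75.51: bits 111100010 walk d0:H1→d1:-→d2:-→d3:-→d4:-→d5:-→d6:-→d7:-→d8:H0→d9:- -> H0
  - 223.0.0.0/8 clear@8
  add 223.128.160.0/20 -> H3 at depth 20
  - 241.123.0.0/16 clear@16

== LOOKUPS ==
["H3","H1","H2","H2","H1","H0","H3","H2","H1","H0","H0"]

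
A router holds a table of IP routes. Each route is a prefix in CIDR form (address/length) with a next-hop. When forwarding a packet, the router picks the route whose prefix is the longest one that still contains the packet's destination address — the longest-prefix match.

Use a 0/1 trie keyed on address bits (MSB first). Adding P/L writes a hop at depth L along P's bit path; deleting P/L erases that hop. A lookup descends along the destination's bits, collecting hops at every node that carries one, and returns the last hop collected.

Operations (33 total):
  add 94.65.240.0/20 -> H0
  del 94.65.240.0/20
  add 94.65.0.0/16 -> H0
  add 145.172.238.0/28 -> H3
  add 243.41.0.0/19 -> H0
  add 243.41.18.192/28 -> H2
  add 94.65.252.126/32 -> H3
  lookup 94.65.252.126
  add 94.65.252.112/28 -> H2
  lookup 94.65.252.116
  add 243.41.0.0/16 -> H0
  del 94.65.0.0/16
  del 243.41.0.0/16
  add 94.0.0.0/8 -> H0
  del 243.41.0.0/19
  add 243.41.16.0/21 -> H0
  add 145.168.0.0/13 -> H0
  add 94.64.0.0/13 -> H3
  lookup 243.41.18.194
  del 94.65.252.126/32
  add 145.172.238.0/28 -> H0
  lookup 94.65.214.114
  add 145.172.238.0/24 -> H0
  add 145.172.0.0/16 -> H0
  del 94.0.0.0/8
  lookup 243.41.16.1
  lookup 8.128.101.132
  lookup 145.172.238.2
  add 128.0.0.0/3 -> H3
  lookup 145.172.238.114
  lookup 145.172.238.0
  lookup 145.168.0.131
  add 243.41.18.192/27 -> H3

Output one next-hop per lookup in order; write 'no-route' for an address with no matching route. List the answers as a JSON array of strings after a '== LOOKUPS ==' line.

Process each operation:
  + 94.65.240.0/20 (H0) depth=20
  del 94.65.240.0/20 (clear depth 20)
  + 94.65.0.0/16 (H0) depth=16
  + 145.172.238.0/28 (H3) depth=28
  + 243.41.0.0/19 (H0) depth=19
  + 243.41.18.192/28 (H2) depth=28
  + 94.65.252.126/32 (H3) depth=32
  Q 94.65.252.126: descend 01011110010000011111110001111110 ; hops seen [H0,H3] ; pick H3
  + 94.65.252.112/28 (H2) depth=28
  Q 94.65.252.116: descend 0101111001000001111111000111 ; hops seen [H0,H2] ; pick H2
  + 243.41.0.0/16 (H0) depth=16
  del 94.65.0.0/16 (clear depth 16)
  del 243.41.0.0/16 (clear depth 16)
  + 94.0.0.0/8 (H0) depth=8
  del 243.41.0.0/19 (clear depth 19)
  + 243.41.16.0/21 (H0) depth=21
  + 145.168.0.0/13 (H0) depth=13
  + 94.64.0.0/13 (H3) depth=13
  Q 243.41.18.194: descend 1111001100101001000100101100 ; hops seen [H0,H2] ; pick H2
  del 94.65.252.126/32 (clear depth 32)
  + 145.172.238.0/28 (H0) depth=28
  Q 94.65.214.114: descend 010111100100000111 ; hops seen [H0,H3] ; pick H3
  + 145.172.238.0/24 (H0) depth=24
  + 145.172.0.0/16 (H0) depth=16
  del 94.0.0.0/8 (clear depth 8)
  Q 243.41.16.1: descend 1111001100101001000100 ; hops seen [H0] ; pick H0
  Q 8.128.101.132: descend 0 ; hops seen [∅] ; pick no-route
  Q 145.172.238.2: descend 1001000110101100111011100000 ; hops seen [H0,H0,H0,H0] ; pick H0
  + 128.0.0.0/3 (H3) depth=3
  Q 145.172.238.114: descend 1001000110101100111011100 ; hops seen [H3,H0,H0,H0] ; pick H0
  Q 145.172.238.0: descend 1001000110101100111011100000 ; hops seen [H3,H0,H0,H0,H0] ; pick H0
  Q 145.168.0.131: descend 1001000110101 ; hops seen [H3,H0] ; pick H0
  + 243.41.18.192/27 (H3) depth=27

== LOOKUPS ==
["H3","H2","H2","H3","H0","no-route","H0","H0","H0","H0"]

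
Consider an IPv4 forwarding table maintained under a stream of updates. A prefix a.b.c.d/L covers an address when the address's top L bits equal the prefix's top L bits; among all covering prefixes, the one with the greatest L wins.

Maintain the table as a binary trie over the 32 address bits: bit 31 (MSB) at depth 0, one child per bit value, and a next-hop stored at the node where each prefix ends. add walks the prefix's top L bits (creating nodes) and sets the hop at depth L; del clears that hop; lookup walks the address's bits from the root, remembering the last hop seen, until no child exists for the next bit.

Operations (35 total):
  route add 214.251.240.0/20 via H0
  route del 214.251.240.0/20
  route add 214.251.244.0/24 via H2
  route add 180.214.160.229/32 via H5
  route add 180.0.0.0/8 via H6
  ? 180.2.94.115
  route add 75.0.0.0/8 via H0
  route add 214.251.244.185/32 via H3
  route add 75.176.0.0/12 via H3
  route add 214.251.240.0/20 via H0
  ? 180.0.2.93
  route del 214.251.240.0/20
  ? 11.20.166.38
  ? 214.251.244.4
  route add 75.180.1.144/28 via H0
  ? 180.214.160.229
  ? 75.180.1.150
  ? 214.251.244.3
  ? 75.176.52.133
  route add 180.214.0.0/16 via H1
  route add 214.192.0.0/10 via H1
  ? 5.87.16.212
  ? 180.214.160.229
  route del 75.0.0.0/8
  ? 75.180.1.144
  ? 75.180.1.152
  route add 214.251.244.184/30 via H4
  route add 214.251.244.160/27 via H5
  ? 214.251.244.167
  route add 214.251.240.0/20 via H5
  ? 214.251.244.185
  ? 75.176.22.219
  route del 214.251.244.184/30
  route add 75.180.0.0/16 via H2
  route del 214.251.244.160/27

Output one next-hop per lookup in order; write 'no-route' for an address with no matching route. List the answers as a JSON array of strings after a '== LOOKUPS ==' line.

Process each operation:
  add 214.251.240.0/20 -> H0 at depth 20
  del 214.251.240.0/20 (clear depth 20)
  add 214.251.244.0/24 -> H2 at depth 24
  add 180.214.160.229/32 -> H5 at depth 32
  add 180.0.0.0/8 -> H6 at depth 8
  lookup 180.2.94.115: bits 10110100 walk d0:-→d1:-→d2:-→d3:-→d4:-→d5:-→d6:-→d7:-→d8:H6 -> H6
  add 75.0.0.0/8 -> H0 at depth 8
  add 214.251.244.185/32 -> H3 at depth 32
  add 75.176.0.0/12 -> H3 at depth 12
  add 214.251.240.0/20 -> H0 at depth 20
  lookup 180.0.2.93: bits 10110100 walk d0:-→d1:-→d2:-→d3:-→d4:-→d5:-→d6:-→d7:-→d8:H6 -> H6
  del 214.251.240.0/20 (clear depth 20)
  lookup 11.20.166.38: bits 0 walk d0:-→d1:- -> no-route
  lookup 214.251.244.4: bits 110101101111101111110100 walk d0:-→d1:-→d2:-→d3:-→d4:-→d5:-→d6:-→d7:-→d8:-→d9:-→d10:-→d11:-→d12:-→d13:-→d14:-→d15:-→d16:-→d17:-→d18:-→d19:-→d20:-→d21:-→d22:-→d23:-→d24:H2 -> H2
  add 75.180.1.144/28 -> H0 at depth 28
  lookup 180.214.160.229: bits 10110100110101101010000011100101 walk d0:-→d1:-→d2:-→d3:-→d4:-→d5:-→d6:-→d7:-→d8:H6→d9:-→d10:-→d11:-→d12:-→d13:-→d14:-→d15:-→d16:-→d17:-→d18:-→d19:-→d20:-→d21:-→d22:-→d23:-→d24:-→d25:-→d26:-→d27:-→d28:-→d29:-→d30:-→d31:-→d32:H5 -> H5
  lookup 75.180.1.150: bits 0100101110110100000000011001 walk d0:-→d1:-→d2:-→d3:-→d4:-→d5:-→d6:-→d7:-→d8:H0→d9:-→d10:-→d11:-→d12:H3→d13:-→d14:-→d15:-→d16:-→d17:-→d18:-→d19:-→d20:-→d21:-→d22:-→d23:-→d24:-→d25:-→d26:-→d27:-→d28:H0 -> H0
  lookup 214.251.244.3: bits 110101101111101111110100 walk d0:-→d1:-→d2:-→d3:-→d4:-→d5:-→d6:-→d7:-→d8:-→d9:-→d10:-→d11:-→d12:-→d13:-→d14:-→d15:-→d16:-→d17:-→d18:-→d19:-→d20:-→d21:-→d22:-→d23:-→d24:H2 -> H2
  lookup 75.176.52.133: bits 0100101110110 walk d0:-→d1:-→d2:-→d3:-→d4:-→d5:-→d6:-→d7:-→d8:H0→d9:-→d10:-→d11:-→d12:H3→d13:- -> H3
  add 180.214.0.0/16 -> H1 at depth 16
  add 214.192.0.0/10 -> H1 at depth 10
  lookup 5.87.16.212: bits 0 walk d0:-→d1:- -> no-route
  lookup 180.214.160.229: bits 10110100110101101010000011100101 walk d0:-→d1:-→d2:-→d3:-→d4:-→d5:-→d6:-→d7:-→d8:H6→d9:-→d10:-→d11:-→d12:-→d13:-→d14:-→d15:-→d16:H1→d17:-→d18:-→d19:-→d20:-→d21:-→d22:-→d23:-→d24:-→d25:-→d26:-→d27:-→d28:-→d29:-→d30:-→d31:-→d32:H5 -> H5
  del 75.0.0.0/8 (clear depth 8)
  lookup 75.180.1.144: bits 0100101110110100000000011001 walk d0:-→d1:-→d2:-→d3:-→d4:-→d5:-→d6:-→d7:-→d8:-→d9:-→d10:-→d11:-→d12:H3→d13:-→d14:-→d15:-→d16:-→d17:-→d18:-→d19:-→d20:-→d21:-→d22:-→d23:-→d24:-→d25:-→d26:-→d27:-→d28:H0 -> H0
  lookup 75.180.1.152: bits 0100101110110100000000011001 walk d0:-→d1:-→d2:-→d3:-→d4:-→d5:-→d6:-→d7:-→d8:-→d9:-→d10:-→d11:-→d12:H3→d13:-→d14:-→d15:-→d16:-→d17:-→d18:-→d19:-→d20:-→d21:-→d22:-→d23:-→d24:-→d25:-→d26:-→d27:-→d28:H0 -> H0
  add 214.251.244.184/30 -> H4 at depth 30
  add 214.251.244.160/27 -> H5 at depth 27
  lookup 214.251.244.167: bits 110101101111101111110100101 walk d0:-→d1:-→d2:-→d3:-→d4:-→d5:-→d6:-→d7:-→d8:-→d9:-→d10:H1→d11:-→d12:-→d13:-→d14:-→d15:-→d16:-→d17:-→d18:-→d19:-→d20:-→d21:-→d22:-→d23:-→d24:H2→d25:-→d26:-→d27:H5 -> H5
  add 214.251.240.0/20 -> H5 at depth 20
  lookup 214.251.244.185: bits 11010110111110111111010010111001 walk d0:-→d1:-→d2:-→d3:-→d4:-→d5:-→d6:-→d7:-→d8:-→d9:-→d10:H1→d11:-→d12:-→d13:-→d14:-→d15:-→d16:-→d17:-→d18:-→d19:-→d20:H5→d21:-→d22:-→d23:-→d24:H2→d25:-→d26:-→d27:H5→d28:-→d29:-→d30:H4→d31:-→d32:H3 -> H3
  lookup 75.176.22.219: bits 0100101110110 walk d0:-→d1:-→d2:-→d3:-→d4:-→d5:-→d6:-→d7:-→d8:-→d9:-→d10:-→d11:-→d12:H3→d13:- -> H3
  del 214.251.244.184/30 (clear depth 30)
  add 75.180.0.0/16 -> H2 at depth 16
  del 214.251.244.160/27 (clear depth 27)

== LOOKUPS ==
["H6","H6","no-route","H2","H5","H0","H2","H3","no-route","H5","H0","H0","H5","H3","H3"]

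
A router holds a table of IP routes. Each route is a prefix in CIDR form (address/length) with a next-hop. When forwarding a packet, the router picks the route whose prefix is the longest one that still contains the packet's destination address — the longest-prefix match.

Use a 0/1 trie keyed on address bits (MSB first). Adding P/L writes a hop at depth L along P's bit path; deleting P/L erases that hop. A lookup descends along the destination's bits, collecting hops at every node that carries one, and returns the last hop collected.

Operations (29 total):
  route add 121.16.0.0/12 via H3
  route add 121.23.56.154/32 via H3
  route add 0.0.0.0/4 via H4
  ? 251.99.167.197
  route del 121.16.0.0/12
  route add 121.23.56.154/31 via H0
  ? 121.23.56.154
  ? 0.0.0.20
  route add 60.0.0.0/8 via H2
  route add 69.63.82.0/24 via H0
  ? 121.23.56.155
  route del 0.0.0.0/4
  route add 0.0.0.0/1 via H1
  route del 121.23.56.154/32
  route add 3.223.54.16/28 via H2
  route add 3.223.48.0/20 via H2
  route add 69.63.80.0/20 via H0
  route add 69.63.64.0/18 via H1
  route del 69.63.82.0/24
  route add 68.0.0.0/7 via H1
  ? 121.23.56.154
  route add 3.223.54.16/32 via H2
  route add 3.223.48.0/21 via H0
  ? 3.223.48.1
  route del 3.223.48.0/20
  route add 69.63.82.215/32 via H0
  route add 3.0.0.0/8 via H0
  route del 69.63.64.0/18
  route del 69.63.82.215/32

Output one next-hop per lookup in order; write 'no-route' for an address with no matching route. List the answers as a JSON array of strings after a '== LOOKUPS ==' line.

Trace:
  + 121.16.0.0/12 (H3) depth=12
  + 121.23.56.154/32 (H3) depth=32
  + 0.0.0.0/4 (H4) depth=4
  Q 251.99.167.197: descend ε ; hops seen [∅] ; pick no-route
  - 121.16.0.0/12 clear@12
  + 121.23.56.154/31 (H0) depth=31
  Q 121.23.56.154: descend 01111001000101110011100010011010 ; hops seen [H0,H3] ; pick H3
  Q 0.0.0.20: descend 0000 ; hops seen [H4] ; pick H4
  + 60.0.0.0/8 (H2) depth=8
  + 69.63.82.0/24 (H0) depth=24
  Q 121.23.56.155: descend 0111100100010111001110001001101 ; hops seen [H0] ; pick H0
  - 0.0.0.0/4 clear@4
  + 0.0.0.0/1 (H1) depth=1
  - 121.23.56.154/32 clear@32
  + 3.223.54.16/28 (H2) depth=28
  + 3.223.48.0/20 (H2) depth=20
  + 69.63.80.0/20 (H0) depth=20
  + 69.63.64.0/18 (H1) depth=18
  - 69.63.82.0/24 clear@24
  + 68.0.0.0/7 (H1) depth=7
  Q 121.23.56.154: descend 01111001000101110011100010011010 ; hops seen [H1,H0] ; pick H0
  + 3.223.54.16/32 (H2) depth=32
  + 3.223.48.0/21 (H0) depth=21
  Q 3.223.48.1: descend 000000111101111100110 ; hops seen [H1,H2,H0] ; pick H0
  - 3.223.48.0/20 clear@20
  + 69.63.82.215/32 (H0) depth=32
  + 3.0.0.0/8 (H0) depth=8
  - 69.63.64.0/18 clear@18
  - 69.63.82.215/32 clear@32

== LOOKUPS ==
["no-route","H3","H4","H0","H0","H0"]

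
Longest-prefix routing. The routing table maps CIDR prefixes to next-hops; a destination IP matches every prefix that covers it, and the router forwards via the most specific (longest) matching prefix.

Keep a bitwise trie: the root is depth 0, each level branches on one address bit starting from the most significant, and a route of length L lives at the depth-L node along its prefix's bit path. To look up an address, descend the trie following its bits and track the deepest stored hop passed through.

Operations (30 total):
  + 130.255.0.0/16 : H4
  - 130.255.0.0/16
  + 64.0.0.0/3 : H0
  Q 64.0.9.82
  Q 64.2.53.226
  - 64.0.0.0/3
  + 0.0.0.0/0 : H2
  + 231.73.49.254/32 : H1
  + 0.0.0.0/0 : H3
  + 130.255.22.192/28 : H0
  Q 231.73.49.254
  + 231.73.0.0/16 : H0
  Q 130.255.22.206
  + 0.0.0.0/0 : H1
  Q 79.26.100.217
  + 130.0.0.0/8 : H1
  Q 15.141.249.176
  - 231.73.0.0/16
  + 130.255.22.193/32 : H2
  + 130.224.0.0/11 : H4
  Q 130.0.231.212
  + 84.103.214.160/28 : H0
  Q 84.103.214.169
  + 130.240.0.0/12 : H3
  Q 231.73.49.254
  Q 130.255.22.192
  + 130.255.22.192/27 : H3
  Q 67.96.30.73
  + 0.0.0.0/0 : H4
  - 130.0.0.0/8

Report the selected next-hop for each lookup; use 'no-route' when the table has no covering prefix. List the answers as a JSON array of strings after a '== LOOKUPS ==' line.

Apply in order:
  add 130.255.0.0/16 -> H4 at depth 16
  - 130.255.0.0/16 clear@16
  add 64.0.0.0/3 -> H0 at depth 3
  Q 64.0.9.82: descend 010 ; hops seen [H0] ; pick H0
  Q 64.2.53.226: descend 010 ; hops seen [H0] ; pick H0
  - 64.0.0.0/3 clear@3
  add 0.0.0.0/0 -> H2 at depth 0
  add 231.73.49.254/32 -> H1 at depth 32
  add 0.0.0.0/0 -> H3 at depth 0
  add 130.255.22.192/28 -> H0 at depth 28
  Q 231.73.49.254: descend 11100111010010010011000111111110 ; hops seen [H3,H1] ; pick H1
  add 231.73.0.0/16 -> H0 at depth 16
  Q 130.255.22.206: descend 1000001011111111000101101100 ; hops seen [H3,H0] ; pick H0
  add 0.0.0.0/0 -> H1 at depth 0
  Q 79.26.100.217: descend 010 ; hops seen [H1] ; pick H1
  add 130.0.0.0/8 -> H1 at depth 8
  Q 15.141.249.176: descend 0 ; hops seen [H1] ; pick H1
  - 231.73.0.0/16 clear@16
  add 130.255.22.193/32 -> H2 at depth 32
  add 130.224.0.0/11 -> H4 at depth 11
  Q 130.0.231.212: descend 10000010 ; hops seen [H1,H1] ; pick H1
  add 84.103.214.160/28 -> H0 at depth 28
  Q 84.103.214.169: descend 0101010001100111110101101010 ; hops seen [H1,H0] ; pick H0
  add 130.240.0.0/12 -> H3 at depth 12
  Q 231.73.49.254: descend 11100111010010010011000111111110 ; hops seen [H1,H1] ; pick H1
  Q 130.255.22.192: descend 1000001011111111000101101100000 ; hops seen [H1,H1,H4,H3,H0] ; pick H0
  add 130.255.22.192/27 -> H3 at depth 27
  Q 67.96.30.73: descend 010 ; hops seen [H1] ; pick H1
  add 0.0.0.0/0 -> H4 at depth 0
  - 130.0.0.0/8 clear@8

== LOOKUPS ==
["H0","H0","H1","H0","H1","H1","H1","H0","H1","H0","H1"]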